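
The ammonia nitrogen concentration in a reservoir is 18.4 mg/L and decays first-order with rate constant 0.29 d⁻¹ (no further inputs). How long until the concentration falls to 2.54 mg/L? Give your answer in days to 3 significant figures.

t = ln(C₀/C)/k = ln(18.4/2.54)/0.29 = 1.98/0.29 = 6.828 d.

6.83 d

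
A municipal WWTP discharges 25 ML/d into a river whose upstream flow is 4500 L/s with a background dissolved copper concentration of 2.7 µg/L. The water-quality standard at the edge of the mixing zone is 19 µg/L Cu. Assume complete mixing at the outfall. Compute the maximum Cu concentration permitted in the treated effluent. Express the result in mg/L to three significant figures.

25 ML/d = 0.2894 m³/s.
4500 L/s = 4.5 m³/s.
2.7 µg/L = 0.0027 mg/L.
19 µg/L = 0.019 mg/L.
Mass balance: 0.019·4.789 = 0.2894·Cₑ + 4.5·0.0027.
Cₑ = (0.091 − 0.01215) / 0.2894 = 0.2725 mg/L.

0.272 mg/L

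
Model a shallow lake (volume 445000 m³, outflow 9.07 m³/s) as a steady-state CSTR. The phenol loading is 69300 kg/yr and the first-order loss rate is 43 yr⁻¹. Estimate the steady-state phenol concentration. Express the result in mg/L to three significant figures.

Outflow Q = 9.07 m³/s × 3.156e+07 s/yr = 2.862e+08 m³/yr.
Steady-state CSTR mass balance: W = Q·C + k·V·C, so C = W/(Q + kV).
Q + kV = 2.862e+08 + 43·445000 = 3.054e+08 m³/yr.
C = 69300/3.054e+08 = 0.0002269 kg/m³ = 0.2269 mg/L.

0.227 mg/L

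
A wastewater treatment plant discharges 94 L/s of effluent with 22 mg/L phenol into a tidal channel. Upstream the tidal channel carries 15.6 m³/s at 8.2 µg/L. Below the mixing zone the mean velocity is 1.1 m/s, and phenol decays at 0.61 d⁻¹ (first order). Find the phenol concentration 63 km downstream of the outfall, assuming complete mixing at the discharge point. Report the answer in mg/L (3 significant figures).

94 L/s = 0.094 m³/s.
8.2 µg/L = 0.0082 mg/L.
After complete mixing, C₀ = (0.094·22 + 15.6·0.0082) / 15.69 = 0.1399 mg/L.
Travel time t = 6.3e+04 m / 1.1 m/s = 5.727e+04 s = 0.6629 d.
C = 0.1399·exp(−0.61·0.6629) = 0.1399·0.6674 = 0.09338 mg/L.

0.0934 mg/L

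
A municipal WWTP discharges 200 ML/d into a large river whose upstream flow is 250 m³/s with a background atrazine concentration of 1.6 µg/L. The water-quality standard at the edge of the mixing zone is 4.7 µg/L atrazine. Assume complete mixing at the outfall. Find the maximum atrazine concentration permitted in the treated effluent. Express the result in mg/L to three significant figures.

200 ML/d = 2.315 m³/s.
1.6 µg/L = 0.0016 mg/L.
4.7 µg/L = 0.0047 mg/L.
Mass balance: 0.0047·252.3 = 2.315·Cₑ + 250·0.0016.
Cₑ = (1.186 − 0.4) / 2.315 = 0.3395 mg/L.

0.340 mg/L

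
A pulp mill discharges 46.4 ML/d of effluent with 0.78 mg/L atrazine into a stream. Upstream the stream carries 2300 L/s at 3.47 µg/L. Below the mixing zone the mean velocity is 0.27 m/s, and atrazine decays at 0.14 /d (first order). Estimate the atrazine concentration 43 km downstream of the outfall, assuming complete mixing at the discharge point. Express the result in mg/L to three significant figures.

46.4 ML/d = 0.537 m³/s.
2300 L/s = 2.3 m³/s.
3.47 µg/L = 0.00347 mg/L.
After complete mixing, C₀ = (0.537·0.78 + 2.3·0.00347) / 2.837 = 0.1505 mg/L.
Travel time t = 4.3e+04 m / 0.27 m/s = 1.593e+05 s = 1.843 d.
C = 0.1505·exp(−0.14·1.843) = 0.1505·0.7725 = 0.1162 mg/L.

0.116 mg/L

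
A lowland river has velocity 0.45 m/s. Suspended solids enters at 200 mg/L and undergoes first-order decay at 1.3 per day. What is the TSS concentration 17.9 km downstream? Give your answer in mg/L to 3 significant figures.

110 mg/L

Travel time t = 17.9 km / 0.45 m/s = 1.79e+04/0.45 = 3.978e+04 s = 0.4604 d.
First-order decay: C = 200·exp(−1.3·0.4604) = 200·0.5496 = 109.9 mg/L.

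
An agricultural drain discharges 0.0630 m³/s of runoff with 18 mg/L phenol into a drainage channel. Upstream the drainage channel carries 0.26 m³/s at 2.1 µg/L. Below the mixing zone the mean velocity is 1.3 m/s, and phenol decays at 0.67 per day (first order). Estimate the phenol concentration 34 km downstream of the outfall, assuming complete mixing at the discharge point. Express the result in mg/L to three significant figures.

2.1 µg/L = 0.0021 mg/L.
After complete mixing, C₀ = (0.063·18 + 0.26·0.0021) / 0.323 = 3.513 mg/L.
Travel time t = 3.4e+04 m / 1.3 m/s = 2.615e+04 s = 0.3027 d.
C = 3.513·exp(−0.67·0.3027) = 3.513·0.8164 = 2.868 mg/L.

2.87 mg/L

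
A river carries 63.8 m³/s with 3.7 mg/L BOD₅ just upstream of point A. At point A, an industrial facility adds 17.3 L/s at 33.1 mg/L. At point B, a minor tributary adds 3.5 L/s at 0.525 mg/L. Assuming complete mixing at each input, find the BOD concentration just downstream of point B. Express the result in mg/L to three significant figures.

17.3 L/s = 0.0173 m³/s.
After input A: C = (63.8·3.7 + 0.0173·33.1) / 63.82 = 3.708 mg/L.
3.5 L/s = 0.0035 m³/s.
After input B: C = (63.82·3.708 + 0.0035·0.525) / 63.82 = 3.708 mg/L.

3.71 mg/L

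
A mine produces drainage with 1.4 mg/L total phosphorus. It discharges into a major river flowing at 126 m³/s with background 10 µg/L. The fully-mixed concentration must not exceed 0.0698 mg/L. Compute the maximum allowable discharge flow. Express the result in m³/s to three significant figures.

10 µg/L = 0.01 mg/L.
Mass balance at complete mixing: C_std·(Q_w + Q_r) = Q_w·C_e + Q_r·C_b.
Rearranging, Q_w = Q_r·(C_std − C_b)/(C_e − C_std) = 126·(0.0698 − 0.01) / (1.4 − 0.0698) = 5.664 m³/s.

5.66 m³/s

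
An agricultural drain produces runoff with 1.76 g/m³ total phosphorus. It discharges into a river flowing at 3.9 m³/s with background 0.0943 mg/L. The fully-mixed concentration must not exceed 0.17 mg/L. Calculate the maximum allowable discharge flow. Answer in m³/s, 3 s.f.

0.186 m³/s

Mass balance at complete mixing: C_std·(Q_w + Q_r) = Q_w·C_e + Q_r·C_b.
Rearranging, Q_w = Q_r·(C_std − C_b)/(C_e − C_std) = 3.9·(0.17 − 0.0943) / (1.76 − 0.17) = 0.1857 m³/s.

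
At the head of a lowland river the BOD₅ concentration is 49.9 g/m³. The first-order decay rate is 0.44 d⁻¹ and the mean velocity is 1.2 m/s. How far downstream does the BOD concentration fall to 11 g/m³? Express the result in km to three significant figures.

From C = C₀·e^(−kt), t = ln(C₀/C)/k = ln(49.9/11)/0.44 = 1.512/0.44 = 3.437 d.
Distance = v·t = 1.2 m/s × 2.969e+05 s = 3.563e+05 m = 356.3 km.

356 km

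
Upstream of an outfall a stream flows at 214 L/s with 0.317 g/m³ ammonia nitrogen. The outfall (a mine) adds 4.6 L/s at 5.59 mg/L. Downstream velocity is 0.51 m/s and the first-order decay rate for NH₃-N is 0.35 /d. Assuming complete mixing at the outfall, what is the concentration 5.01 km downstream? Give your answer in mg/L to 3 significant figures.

4.6 L/s = 0.0046 m³/s.
214 L/s = 0.214 m³/s.
After complete mixing, C₀ = (0.0046·5.59 + 0.214·0.317) / 0.2186 = 0.428 mg/L.
Travel time t = 5010 m / 0.51 m/s = 9824 s = 0.1137 d.
C = 0.428·exp(−0.35·0.1137) = 0.428·0.961 = 0.4113 mg/L.

0.411 mg/L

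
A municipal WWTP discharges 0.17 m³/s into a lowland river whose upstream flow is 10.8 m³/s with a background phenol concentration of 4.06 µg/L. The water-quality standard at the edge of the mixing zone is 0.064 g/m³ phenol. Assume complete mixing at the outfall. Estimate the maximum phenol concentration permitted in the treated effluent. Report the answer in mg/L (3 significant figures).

3.87 mg/L

4.06 µg/L = 0.00406 mg/L.
Mass balance: 0.064·10.97 = 0.17·Cₑ + 10.8·0.00406.
Cₑ = (0.7021 − 0.04385) / 0.17 = 3.872 mg/L.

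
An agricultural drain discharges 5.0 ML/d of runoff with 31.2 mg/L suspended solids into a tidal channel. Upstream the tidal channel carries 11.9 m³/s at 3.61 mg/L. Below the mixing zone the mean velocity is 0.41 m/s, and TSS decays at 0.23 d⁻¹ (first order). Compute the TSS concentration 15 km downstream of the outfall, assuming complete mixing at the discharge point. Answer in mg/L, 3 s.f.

5.0 ML/d = 0.05787 m³/s.
After complete mixing, C₀ = (0.05787·31.2 + 11.9·3.61) / 11.96 = 3.744 mg/L.
Travel time t = 1.5e+04 m / 0.41 m/s = 3.659e+04 s = 0.4234 d.
C = 3.744·exp(−0.23·0.4234) = 3.744·0.9072 = 3.396 mg/L.

3.40 mg/L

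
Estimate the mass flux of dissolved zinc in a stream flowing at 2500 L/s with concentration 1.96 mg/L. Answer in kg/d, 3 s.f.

2500 L/s = 2.5 m³/s.
Mass flux = Q·C = 2.5 m³/s × 1.96 g/m³ = 4.9 g/s.
= 4.9 g/s × 86.4 = 423.4 kg/d.

423 kg/d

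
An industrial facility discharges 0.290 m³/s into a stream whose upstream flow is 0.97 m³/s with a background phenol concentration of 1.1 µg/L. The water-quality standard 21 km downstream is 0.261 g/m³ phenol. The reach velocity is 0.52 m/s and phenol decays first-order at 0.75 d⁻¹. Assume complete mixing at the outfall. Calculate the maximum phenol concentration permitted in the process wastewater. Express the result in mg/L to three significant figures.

1.1 µg/L = 0.0011 mg/L.
Travel time to the compliance point: t = 2.1e+04/0.52 = 4.038e+04 s = 0.4674 d; decay factor exp(−0.75·0.4674) = 0.7043.
So the concentration just after mixing may be at most 0.261/0.7043 = 0.3706 mg/L.
Mass balance: 0.3706·1.26 = 0.29·Cₑ + 0.97·0.0011.
Cₑ = (0.4669 − 0.001067) / 0.29 = 1.606 mg/L.

1.61 mg/L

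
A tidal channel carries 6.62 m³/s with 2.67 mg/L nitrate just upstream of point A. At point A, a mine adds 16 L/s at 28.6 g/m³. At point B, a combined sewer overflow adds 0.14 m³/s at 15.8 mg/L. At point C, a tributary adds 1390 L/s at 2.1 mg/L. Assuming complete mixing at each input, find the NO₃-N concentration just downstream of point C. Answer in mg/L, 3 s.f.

16 L/s = 0.016 m³/s.
After input A: C = (6.62·2.67 + 0.016·28.6) / 6.636 = 2.733 mg/L.
After input B: C = (6.636·2.733 + 0.14·15.8) / 6.776 = 3.003 mg/L.
1390 L/s = 1.39 m³/s.
After input C: C = (6.776·3.003 + 1.39·2.1) / 8.166 = 2.849 mg/L.

2.85 mg/L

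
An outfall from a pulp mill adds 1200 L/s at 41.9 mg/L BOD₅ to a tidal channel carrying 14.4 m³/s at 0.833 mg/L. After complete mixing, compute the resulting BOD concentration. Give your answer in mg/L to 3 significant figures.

3.99 mg/L

1200 L/s = 1.2 m³/s.
By mass balance at complete mixing, C = (1.2·41.9 + 14.4·0.833) / (1.2 + 14.4) = 62.28/15.6 = 3.992 mg/L.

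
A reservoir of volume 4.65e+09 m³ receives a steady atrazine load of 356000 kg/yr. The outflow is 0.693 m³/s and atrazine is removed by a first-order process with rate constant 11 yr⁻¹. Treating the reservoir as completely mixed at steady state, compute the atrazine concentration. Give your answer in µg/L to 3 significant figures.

Outflow Q = 0.693 m³/s × 3.156e+07 s/yr = 2.187e+07 m³/yr.
Steady-state CSTR mass balance: W = Q·C + k·V·C, so C = W/(Q + kV).
Q + kV = 2.187e+07 + 11·4.65e+09 = 5.117e+10 m³/yr.
C = 356000/5.117e+10 = 6.957e-06 kg/m³ = 0.006957 mg/L = 6.957 µg/L.

6.96 µg/L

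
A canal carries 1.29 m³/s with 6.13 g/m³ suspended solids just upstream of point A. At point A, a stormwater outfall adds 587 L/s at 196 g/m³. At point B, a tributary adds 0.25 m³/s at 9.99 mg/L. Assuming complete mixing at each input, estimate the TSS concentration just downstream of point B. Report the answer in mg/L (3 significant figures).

587 L/s = 0.587 m³/s.
After input A: C = (1.29·6.13 + 0.587·196) / 1.877 = 65.51 mg/L.
After input B: C = (1.877·65.51 + 0.25·9.99) / 2.127 = 58.98 mg/L.

59.0 mg/L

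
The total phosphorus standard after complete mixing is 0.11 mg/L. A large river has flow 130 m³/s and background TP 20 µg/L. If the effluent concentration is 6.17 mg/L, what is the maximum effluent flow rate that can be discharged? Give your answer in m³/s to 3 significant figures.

20 µg/L = 0.02 mg/L.
Mass balance at complete mixing: C_std·(Q_w + Q_r) = Q_w·C_e + Q_r·C_b.
Rearranging, Q_w = Q_r·(C_std − C_b)/(C_e − C_std) = 130·(0.11 − 0.02) / (6.17 − 0.11) = 1.931 m³/s.

1.93 m³/s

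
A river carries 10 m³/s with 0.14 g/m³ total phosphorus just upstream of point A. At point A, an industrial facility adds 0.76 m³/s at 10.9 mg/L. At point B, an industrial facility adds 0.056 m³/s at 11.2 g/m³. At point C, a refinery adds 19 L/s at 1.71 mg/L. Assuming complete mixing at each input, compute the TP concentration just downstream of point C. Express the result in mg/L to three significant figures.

0.955 mg/L

After input A: C = (10·0.14 + 0.76·10.9) / 10.76 = 0.9 mg/L.
After input B: C = (10.76·0.9 + 0.056·11.2) / 10.82 = 0.9533 mg/L.
19 L/s = 0.019 m³/s.
After input C: C = (10.82·0.9533 + 0.019·1.71) / 10.83 = 0.9547 mg/L.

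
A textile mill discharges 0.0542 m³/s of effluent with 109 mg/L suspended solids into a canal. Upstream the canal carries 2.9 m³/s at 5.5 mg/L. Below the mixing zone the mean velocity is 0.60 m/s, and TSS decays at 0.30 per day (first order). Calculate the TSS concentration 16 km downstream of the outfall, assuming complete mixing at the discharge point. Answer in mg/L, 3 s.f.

6.74 mg/L

After complete mixing, C₀ = (0.0542·109 + 2.9·5.5) / 2.954 = 7.399 mg/L.
Travel time t = 1.6e+04 m / 0.60 m/s = 2.667e+04 s = 0.3086 d.
C = 7.399·exp(−0.30·0.3086) = 7.399·0.9116 = 6.745 mg/L.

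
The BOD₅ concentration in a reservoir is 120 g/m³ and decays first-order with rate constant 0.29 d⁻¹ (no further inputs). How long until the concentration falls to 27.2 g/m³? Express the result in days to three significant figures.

t = ln(C₀/C)/k = ln(120/27.2)/0.29 = 1.484/0.29 = 5.118 d.

5.12 d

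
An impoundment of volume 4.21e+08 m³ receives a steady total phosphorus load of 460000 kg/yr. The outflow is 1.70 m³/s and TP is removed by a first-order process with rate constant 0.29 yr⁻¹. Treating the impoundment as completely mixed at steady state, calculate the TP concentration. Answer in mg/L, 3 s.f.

2.62 mg/L

Outflow Q = 1.70 m³/s × 3.156e+07 s/yr = 5.365e+07 m³/yr.
Steady-state CSTR mass balance: W = Q·C + k·V·C, so C = W/(Q + kV).
Q + kV = 5.365e+07 + 0.29·4.21e+08 = 1.757e+08 m³/yr.
C = 460000/1.757e+08 = 0.002618 kg/m³ = 2.618 mg/L.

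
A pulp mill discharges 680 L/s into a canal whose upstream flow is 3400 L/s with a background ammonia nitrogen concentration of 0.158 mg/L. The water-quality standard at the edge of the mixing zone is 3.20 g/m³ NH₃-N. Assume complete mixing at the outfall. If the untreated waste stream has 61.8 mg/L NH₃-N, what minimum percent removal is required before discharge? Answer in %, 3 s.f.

70.2 %

680 L/s = 0.68 m³/s.
3400 L/s = 3.4 m³/s.
Mass balance: 3.2·4.08 = 0.68·Cₑ + 3.4·0.158.
Cₑ = (13.06 − 0.5372) / 0.68 = 18.41 mg/L.
Required removal = 1 − 18.41/61.8 = 70.21 %.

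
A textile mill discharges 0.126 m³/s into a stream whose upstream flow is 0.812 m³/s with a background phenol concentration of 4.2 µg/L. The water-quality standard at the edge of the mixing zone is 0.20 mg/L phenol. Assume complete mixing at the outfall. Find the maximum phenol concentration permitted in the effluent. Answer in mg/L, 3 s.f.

4.2 µg/L = 0.0042 mg/L.
Mass balance: 0.2·0.938 = 0.126·Cₑ + 0.812·0.0042.
Cₑ = (0.1876 − 0.00341) / 0.126 = 1.462 mg/L.

1.46 mg/L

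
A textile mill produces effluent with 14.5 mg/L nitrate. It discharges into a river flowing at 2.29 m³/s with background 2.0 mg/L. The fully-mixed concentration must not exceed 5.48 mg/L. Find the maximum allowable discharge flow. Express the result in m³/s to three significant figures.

Mass balance at complete mixing: C_std·(Q_w + Q_r) = Q_w·C_e + Q_r·C_b.
Rearranging, Q_w = Q_r·(C_std − C_b)/(C_e − C_std) = 2.29·(5.48 − 2) / (14.5 − 5.48) = 0.8835 m³/s.

0.884 m³/s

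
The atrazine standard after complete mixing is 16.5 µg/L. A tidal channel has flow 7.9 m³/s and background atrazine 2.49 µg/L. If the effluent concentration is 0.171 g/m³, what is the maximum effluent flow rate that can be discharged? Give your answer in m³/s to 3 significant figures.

2.49 µg/L = 0.00249 mg/L.
16.5 µg/L = 0.0165 mg/L.
Mass balance at complete mixing: C_std·(Q_w + Q_r) = Q_w·C_e + Q_r·C_b.
Rearranging, Q_w = Q_r·(C_std − C_b)/(C_e − C_std) = 7.9·(0.0165 − 0.00249) / (0.171 − 0.0165) = 0.7164 m³/s.

0.716 m³/s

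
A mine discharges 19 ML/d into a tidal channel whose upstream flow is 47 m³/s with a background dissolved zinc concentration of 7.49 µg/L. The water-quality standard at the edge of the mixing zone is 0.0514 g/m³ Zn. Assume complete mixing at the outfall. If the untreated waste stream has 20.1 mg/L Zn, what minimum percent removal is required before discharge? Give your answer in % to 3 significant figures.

53.1 %

19 ML/d = 0.2199 m³/s.
7.49 µg/L = 0.00749 mg/L.
Mass balance: 0.0514·47.22 = 0.2199·Cₑ + 47·0.00749.
Cₑ = (2.427 − 0.352) / 0.2199 = 9.436 mg/L.
Required removal = 1 − 9.436/20.1 = 53.05 %.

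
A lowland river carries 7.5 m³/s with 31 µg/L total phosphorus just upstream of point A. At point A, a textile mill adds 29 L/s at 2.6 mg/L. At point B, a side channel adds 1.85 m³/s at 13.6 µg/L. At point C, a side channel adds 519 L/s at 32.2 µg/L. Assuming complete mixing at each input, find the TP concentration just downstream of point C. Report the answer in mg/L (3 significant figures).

31 µg/L = 0.031 mg/L.
29 L/s = 0.029 m³/s.
After input A: C = (7.5·0.031 + 0.029·2.6) / 7.529 = 0.0409 mg/L.
13.6 µg/L = 0.0136 mg/L.
After input B: C = (7.529·0.0409 + 1.85·0.0136) / 9.379 = 0.03551 mg/L.
519 L/s = 0.519 m³/s.
32.2 µg/L = 0.0322 mg/L.
After input C: C = (9.379·0.03551 + 0.519·0.0322) / 9.898 = 0.03534 mg/L.

0.0353 mg/L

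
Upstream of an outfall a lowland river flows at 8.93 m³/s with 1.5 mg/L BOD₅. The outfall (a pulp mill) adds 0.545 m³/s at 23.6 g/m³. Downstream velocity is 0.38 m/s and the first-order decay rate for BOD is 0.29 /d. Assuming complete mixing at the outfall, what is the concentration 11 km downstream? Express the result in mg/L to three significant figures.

2.51 mg/L

After complete mixing, C₀ = (0.545·23.6 + 8.93·1.5) / 9.475 = 2.771 mg/L.
Travel time t = 1.1e+04 m / 0.38 m/s = 2.895e+04 s = 0.335 d.
C = 2.771·exp(−0.29·0.335) = 2.771·0.9074 = 2.515 mg/L.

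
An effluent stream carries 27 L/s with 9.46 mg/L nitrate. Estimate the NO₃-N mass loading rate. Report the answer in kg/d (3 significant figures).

27 L/s = 0.027 m³/s.
Mass flux = Q·C = 0.027 m³/s × 9.46 g/m³ = 0.2554 g/s.
= 0.2554 g/s × 86.4 = 22.07 kg/d.

22.1 kg/d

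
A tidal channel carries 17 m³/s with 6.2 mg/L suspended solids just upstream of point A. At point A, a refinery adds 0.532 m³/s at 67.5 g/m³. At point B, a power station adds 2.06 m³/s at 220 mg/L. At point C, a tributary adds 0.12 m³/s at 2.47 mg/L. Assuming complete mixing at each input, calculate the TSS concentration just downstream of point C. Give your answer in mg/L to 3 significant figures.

After input A: C = (17·6.2 + 0.532·67.5) / 17.53 = 8.06 mg/L.
After input B: C = (17.53·8.06 + 2.06·220) / 19.59 = 30.34 mg/L.
After input C: C = (19.59·30.34 + 0.12·2.47) / 19.71 = 30.17 mg/L.

30.2 mg/L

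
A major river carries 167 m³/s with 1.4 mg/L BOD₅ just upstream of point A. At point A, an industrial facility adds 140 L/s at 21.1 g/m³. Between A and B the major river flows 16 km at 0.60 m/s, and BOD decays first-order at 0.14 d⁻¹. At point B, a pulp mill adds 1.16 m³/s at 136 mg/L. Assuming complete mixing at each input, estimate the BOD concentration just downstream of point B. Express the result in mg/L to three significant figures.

140 L/s = 0.14 m³/s.
After input A: C = (167·1.4 + 0.14·21.1) / 167.1 = 1.417 mg/L.
Over the 16 km reach to input B (t = 2.667e+04 s = 0.3086 d), decay gives C = 1.417·exp(−0.14·0.3086) = 1.357 mg/L.
After input B: C = (167.1·1.357 + 1.16·136) / 168.3 = 2.285 mg/L.

2.28 mg/L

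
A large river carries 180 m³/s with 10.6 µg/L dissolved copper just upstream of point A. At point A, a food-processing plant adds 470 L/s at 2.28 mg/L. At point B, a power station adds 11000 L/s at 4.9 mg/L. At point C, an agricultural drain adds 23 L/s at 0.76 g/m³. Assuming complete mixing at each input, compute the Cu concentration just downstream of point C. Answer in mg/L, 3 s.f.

10.6 µg/L = 0.0106 mg/L.
470 L/s = 0.47 m³/s.
After input A: C = (180·0.0106 + 0.47·2.28) / 180.5 = 0.01651 mg/L.
11000 L/s = 11 m³/s.
After input B: C = (180.5·0.01651 + 11·4.9) / 191.5 = 0.2971 mg/L.
23 L/s = 0.023 m³/s.
After input C: C = (191.5·0.2971 + 0.023·0.76) / 191.5 = 0.2971 mg/L.

0.297 mg/L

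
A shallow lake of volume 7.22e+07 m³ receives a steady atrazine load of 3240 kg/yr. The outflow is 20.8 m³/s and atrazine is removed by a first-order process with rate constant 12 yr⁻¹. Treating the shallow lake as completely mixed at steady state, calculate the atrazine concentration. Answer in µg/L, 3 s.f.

Outflow Q = 20.8 m³/s × 3.156e+07 s/yr = 6.564e+08 m³/yr.
Steady-state CSTR mass balance: W = Q·C + k·V·C, so C = W/(Q + kV).
Q + kV = 6.564e+08 + 12·7.22e+07 = 1.523e+09 m³/yr.
C = 3240/1.523e+09 = 2.128e-06 kg/m³ = 0.002128 mg/L = 2.128 µg/L.

2.13 µg/L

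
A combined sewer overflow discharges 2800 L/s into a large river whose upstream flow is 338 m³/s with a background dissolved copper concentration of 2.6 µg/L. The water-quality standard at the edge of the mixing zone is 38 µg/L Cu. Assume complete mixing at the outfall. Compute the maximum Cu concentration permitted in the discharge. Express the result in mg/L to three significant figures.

2800 L/s = 2.8 m³/s.
2.6 µg/L = 0.0026 mg/L.
38 µg/L = 0.038 mg/L.
Mass balance: 0.038·340.8 = 2.8·Cₑ + 338·0.0026.
Cₑ = (12.95 − 0.8788) / 2.8 = 4.311 mg/L.

4.31 mg/L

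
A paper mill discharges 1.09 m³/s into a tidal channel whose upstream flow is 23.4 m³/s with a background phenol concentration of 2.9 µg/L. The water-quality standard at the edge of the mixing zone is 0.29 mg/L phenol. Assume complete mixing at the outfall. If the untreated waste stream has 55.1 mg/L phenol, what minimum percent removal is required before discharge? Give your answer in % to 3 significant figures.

2.9 µg/L = 0.0029 mg/L.
Mass balance: 0.29·24.49 = 1.09·Cₑ + 23.4·0.0029.
Cₑ = (7.102 − 0.06786) / 1.09 = 6.453 mg/L.
Required removal = 1 − 6.453/55.1 = 88.29 %.

88.3 %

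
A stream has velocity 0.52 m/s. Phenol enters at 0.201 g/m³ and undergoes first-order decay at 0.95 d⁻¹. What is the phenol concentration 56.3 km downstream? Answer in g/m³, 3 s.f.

0.0611 g/m³

Travel time t = 56.3 km / 0.52 m/s = 5.63e+04/0.52 = 1.083e+05 s = 1.253 d.
First-order decay: C = 0.201·exp(−0.95·1.253) = 0.201·0.3041 = 0.06112 g/m³.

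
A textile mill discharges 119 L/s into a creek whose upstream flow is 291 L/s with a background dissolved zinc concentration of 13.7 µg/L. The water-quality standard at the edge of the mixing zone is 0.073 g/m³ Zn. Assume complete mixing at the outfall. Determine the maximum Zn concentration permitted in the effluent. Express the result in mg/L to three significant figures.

0.218 mg/L

119 L/s = 0.119 m³/s.
291 L/s = 0.291 m³/s.
13.7 µg/L = 0.0137 mg/L.
Mass balance: 0.073·0.41 = 0.119·Cₑ + 0.291·0.0137.
Cₑ = (0.02993 − 0.003987) / 0.119 = 0.218 mg/L.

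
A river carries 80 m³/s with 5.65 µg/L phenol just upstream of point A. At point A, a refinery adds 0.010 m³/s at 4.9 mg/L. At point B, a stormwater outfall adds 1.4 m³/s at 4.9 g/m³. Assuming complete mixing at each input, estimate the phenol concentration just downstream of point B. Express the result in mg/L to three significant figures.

0.0904 mg/L

5.65 µg/L = 0.00565 mg/L.
After input A: C = (80·0.00565 + 0.01·4.9) / 80.01 = 0.006262 mg/L.
After input B: C = (80.01·0.006262 + 1.4·4.9) / 81.41 = 0.09042 mg/L.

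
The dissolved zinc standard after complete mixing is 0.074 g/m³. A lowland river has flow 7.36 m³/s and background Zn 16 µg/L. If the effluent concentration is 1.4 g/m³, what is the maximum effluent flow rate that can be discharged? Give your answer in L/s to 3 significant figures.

16 µg/L = 0.016 mg/L.
Mass balance at complete mixing: C_std·(Q_w + Q_r) = Q_w·C_e + Q_r·C_b.
Rearranging, Q_w = Q_r·(C_std − C_b)/(C_e − C_std) = 7.36·(0.074 − 0.016) / (1.4 − 0.074) = 0.3219 m³/s.
= 321.9 L/s.

322 L/s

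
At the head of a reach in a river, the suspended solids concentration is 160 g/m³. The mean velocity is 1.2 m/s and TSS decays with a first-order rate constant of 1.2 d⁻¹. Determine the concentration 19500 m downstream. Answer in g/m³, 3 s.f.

Travel time t = 19500 m / 1.2 m/s = 1.95e+04/1.2 = 1.625e+04 s = 0.1881 d.
First-order decay: C = 160·exp(−1.2·0.1881) = 160·0.798 = 127.7 g/m³.

128 g/m³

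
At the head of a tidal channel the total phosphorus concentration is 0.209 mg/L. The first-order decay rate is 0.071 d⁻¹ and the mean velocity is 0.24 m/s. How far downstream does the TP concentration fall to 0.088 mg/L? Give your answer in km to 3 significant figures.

From C = C₀·e^(−kt), t = ln(C₀/C)/k = ln(0.209/0.088)/0.071 = 0.865/0.071 = 12.18 d.
Distance = v·t = 0.24 m/s × 1.053e+06 s = 2.526e+05 m = 252.6 km.

253 km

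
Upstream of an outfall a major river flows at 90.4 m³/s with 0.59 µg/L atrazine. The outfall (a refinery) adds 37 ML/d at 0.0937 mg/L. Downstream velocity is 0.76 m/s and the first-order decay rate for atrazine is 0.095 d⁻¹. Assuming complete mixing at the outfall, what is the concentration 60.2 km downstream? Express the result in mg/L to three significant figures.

37 ML/d = 0.4282 m³/s.
0.59 µg/L = 0.00059 mg/L.
After complete mixing, C₀ = (0.4282·0.0937 + 90.4·0.00059) / 90.83 = 0.001029 mg/L.
Travel time t = 6.02e+04 m / 0.76 m/s = 7.921e+04 s = 0.9168 d.
C = 0.001029·exp(−0.095·0.9168) = 0.001029·0.9166 = 0.0009432 mg/L.

0.000943 mg/L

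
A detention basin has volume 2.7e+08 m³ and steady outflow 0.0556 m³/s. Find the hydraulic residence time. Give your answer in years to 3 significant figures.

154 yr

Q = 0.0556 m³/s × 3.156e+07 s/yr = 1.755e+06 m³/yr.
Hydraulic residence time τ = V/Q = 2.7e+08/1.755e+06 = 153.9 yr.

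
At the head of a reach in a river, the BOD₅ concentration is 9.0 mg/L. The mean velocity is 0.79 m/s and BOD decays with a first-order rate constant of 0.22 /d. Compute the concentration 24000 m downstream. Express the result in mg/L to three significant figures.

Travel time t = 24000 m / 0.79 m/s = 2.4e+04/0.79 = 3.038e+04 s = 0.3516 d.
First-order decay: C = 9.0·exp(−0.22·0.3516) = 9.0·0.9256 = 8.33 mg/L.

8.33 mg/L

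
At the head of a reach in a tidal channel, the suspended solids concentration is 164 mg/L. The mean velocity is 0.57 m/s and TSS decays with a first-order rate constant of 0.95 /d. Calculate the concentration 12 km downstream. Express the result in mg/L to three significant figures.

Travel time t = 12 km / 0.57 m/s = 1.2e+04/0.57 = 2.105e+04 s = 0.2437 d.
First-order decay: C = 164·exp(−0.95·0.2437) = 164·0.7934 = 130.1 mg/L.

130 mg/L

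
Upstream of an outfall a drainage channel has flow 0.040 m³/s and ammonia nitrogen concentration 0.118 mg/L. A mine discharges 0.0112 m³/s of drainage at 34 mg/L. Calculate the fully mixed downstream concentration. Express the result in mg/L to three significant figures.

7.53 mg/L

Flow-weighted mixing gives C = (0.0112·34 + 0.04·0.118) / (0.0112 + 0.04) = 0.3855/0.0512 = 7.53 mg/L.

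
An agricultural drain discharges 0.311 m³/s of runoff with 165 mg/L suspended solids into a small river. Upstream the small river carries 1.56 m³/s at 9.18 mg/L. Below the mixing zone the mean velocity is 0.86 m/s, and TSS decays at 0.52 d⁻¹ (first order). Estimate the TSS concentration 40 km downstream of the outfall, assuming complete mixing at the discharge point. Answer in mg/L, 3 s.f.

26.5 mg/L

After complete mixing, C₀ = (0.311·165 + 1.56·9.18) / 1.871 = 35.08 mg/L.
Travel time t = 4e+04 m / 0.86 m/s = 4.651e+04 s = 0.5383 d.
C = 35.08·exp(−0.52·0.5383) = 35.08·0.7558 = 26.52 mg/L.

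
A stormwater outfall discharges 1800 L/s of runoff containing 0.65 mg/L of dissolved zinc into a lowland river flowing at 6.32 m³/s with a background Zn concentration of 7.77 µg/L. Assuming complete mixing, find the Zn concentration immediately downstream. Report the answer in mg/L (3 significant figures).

1800 L/s = 1.8 m³/s.
7.77 µg/L = 0.00777 mg/L.
By mass balance at complete mixing, C = (1.8·0.65 + 6.32·0.00777) / (1.8 + 6.32) = 1.219/8.12 = 0.1501 mg/L.

0.150 mg/L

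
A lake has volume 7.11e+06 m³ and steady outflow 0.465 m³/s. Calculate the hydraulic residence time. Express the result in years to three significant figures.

0.485 yr

Q = 0.465 m³/s × 3.156e+07 s/yr = 1.467e+07 m³/yr.
Hydraulic residence time τ = V/Q = 7.11e+06/1.467e+07 = 0.4845 yr.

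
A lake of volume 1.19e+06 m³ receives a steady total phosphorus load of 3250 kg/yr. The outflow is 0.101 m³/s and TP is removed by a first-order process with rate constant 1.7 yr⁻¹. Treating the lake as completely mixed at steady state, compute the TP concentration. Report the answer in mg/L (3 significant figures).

Outflow Q = 0.101 m³/s × 3.156e+07 s/yr = 3.187e+06 m³/yr.
Steady-state CSTR mass balance: W = Q·C + k·V·C, so C = W/(Q + kV).
Q + kV = 3.187e+06 + 1.7·1.19e+06 = 5.21e+06 m³/yr.
C = 3250/5.21e+06 = 0.0006238 kg/m³ = 0.6238 mg/L.

0.624 mg/L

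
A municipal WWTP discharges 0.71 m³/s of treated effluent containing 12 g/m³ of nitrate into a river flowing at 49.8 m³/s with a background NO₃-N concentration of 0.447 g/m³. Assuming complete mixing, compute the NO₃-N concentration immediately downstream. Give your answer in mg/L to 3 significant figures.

0.609 mg/L

Flow-weighted mixing gives C = (0.71·12 + 49.8·0.447) / (0.71 + 49.8) = 30.78/50.51 = 0.6094 mg/L.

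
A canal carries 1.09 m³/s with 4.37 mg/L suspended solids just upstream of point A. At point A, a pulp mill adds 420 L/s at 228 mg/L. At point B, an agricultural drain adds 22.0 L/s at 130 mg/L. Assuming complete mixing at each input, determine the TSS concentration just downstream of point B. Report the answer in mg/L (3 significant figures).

67.5 mg/L

420 L/s = 0.42 m³/s.
After input A: C = (1.09·4.37 + 0.42·228) / 1.51 = 66.57 mg/L.
22.0 L/s = 0.022 m³/s.
After input B: C = (1.51·66.57 + 0.022·130) / 1.532 = 67.48 mg/L.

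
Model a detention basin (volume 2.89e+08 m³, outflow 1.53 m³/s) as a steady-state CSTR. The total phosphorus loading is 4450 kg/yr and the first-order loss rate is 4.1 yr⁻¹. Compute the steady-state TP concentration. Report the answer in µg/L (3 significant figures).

Outflow Q = 1.53 m³/s × 3.156e+07 s/yr = 4.828e+07 m³/yr.
Steady-state CSTR mass balance: W = Q·C + k·V·C, so C = W/(Q + kV).
Q + kV = 4.828e+07 + 4.1·2.89e+08 = 1.233e+09 m³/yr.
C = 4450/1.233e+09 = 3.609e-06 kg/m³ = 0.003609 mg/L = 3.609 µg/L.

3.61 µg/L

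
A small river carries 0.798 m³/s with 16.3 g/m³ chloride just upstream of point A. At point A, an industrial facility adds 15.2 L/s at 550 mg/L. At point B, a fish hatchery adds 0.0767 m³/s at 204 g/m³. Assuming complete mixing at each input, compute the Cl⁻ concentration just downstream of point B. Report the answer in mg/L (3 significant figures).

41.6 mg/L

15.2 L/s = 0.0152 m³/s.
After input A: C = (0.798·16.3 + 0.0152·550) / 0.8132 = 26.28 mg/L.
After input B: C = (0.8132·26.28 + 0.0767·204) / 0.8899 = 41.59 mg/L.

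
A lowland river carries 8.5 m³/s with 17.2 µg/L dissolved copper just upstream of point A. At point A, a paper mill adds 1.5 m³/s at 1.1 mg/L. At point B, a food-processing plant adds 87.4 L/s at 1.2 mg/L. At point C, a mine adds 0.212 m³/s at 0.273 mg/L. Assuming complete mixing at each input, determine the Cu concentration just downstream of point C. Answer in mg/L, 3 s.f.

17.2 µg/L = 0.0172 mg/L.
After input A: C = (8.5·0.0172 + 1.5·1.1) / 10 = 0.1796 mg/L.
87.4 L/s = 0.0874 m³/s.
After input B: C = (10·0.1796 + 0.0874·1.2) / 10.09 = 0.1885 mg/L.
After input C: C = (10.09·0.1885 + 0.212·0.273) / 10.3 = 0.1902 mg/L.

0.190 mg/L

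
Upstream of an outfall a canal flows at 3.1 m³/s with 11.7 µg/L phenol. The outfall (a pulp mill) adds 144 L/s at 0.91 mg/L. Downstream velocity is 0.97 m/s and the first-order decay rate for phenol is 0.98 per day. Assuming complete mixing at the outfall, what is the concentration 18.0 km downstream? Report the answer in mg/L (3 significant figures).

144 L/s = 0.144 m³/s.
11.7 µg/L = 0.0117 mg/L.
After complete mixing, C₀ = (0.144·0.91 + 3.1·0.0117) / 3.244 = 0.05158 mg/L.
Travel time t = 1.8e+04 m / 0.97 m/s = 1.856e+04 s = 0.2148 d.
C = 0.05158·exp(−0.98·0.2148) = 0.05158·0.8102 = 0.04179 mg/L.

0.0418 mg/L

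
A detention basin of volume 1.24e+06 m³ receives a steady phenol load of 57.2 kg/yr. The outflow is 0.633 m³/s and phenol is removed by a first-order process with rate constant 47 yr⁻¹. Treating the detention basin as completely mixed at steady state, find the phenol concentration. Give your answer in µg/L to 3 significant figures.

0.731 µg/L

Outflow Q = 0.633 m³/s × 3.156e+07 s/yr = 1.998e+07 m³/yr.
Steady-state CSTR mass balance: W = Q·C + k·V·C, so C = W/(Q + kV).
Q + kV = 1.998e+07 + 47·1.24e+06 = 7.826e+07 m³/yr.
C = 57.2/7.826e+07 = 7.309e-07 kg/m³ = 0.0007309 mg/L = 0.7309 µg/L.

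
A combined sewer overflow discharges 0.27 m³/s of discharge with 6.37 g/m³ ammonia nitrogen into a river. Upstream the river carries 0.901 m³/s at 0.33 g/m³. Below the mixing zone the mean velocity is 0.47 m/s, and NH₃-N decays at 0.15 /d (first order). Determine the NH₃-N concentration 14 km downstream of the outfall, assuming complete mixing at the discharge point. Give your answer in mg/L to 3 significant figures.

After complete mixing, C₀ = (0.27·6.37 + 0.901·0.33) / 1.171 = 1.723 mg/L.
Travel time t = 1.4e+04 m / 0.47 m/s = 2.979e+04 s = 0.3448 d.
C = 1.723·exp(−0.15·0.3448) = 1.723·0.9496 = 1.636 mg/L.

1.64 mg/L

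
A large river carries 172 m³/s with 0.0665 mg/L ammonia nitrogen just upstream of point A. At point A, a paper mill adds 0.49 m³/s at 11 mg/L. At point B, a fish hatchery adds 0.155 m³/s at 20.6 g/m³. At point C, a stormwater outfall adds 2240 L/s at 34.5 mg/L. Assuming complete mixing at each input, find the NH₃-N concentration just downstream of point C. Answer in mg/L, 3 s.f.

0.556 mg/L

After input A: C = (172·0.0665 + 0.49·11) / 172.5 = 0.09756 mg/L.
After input B: C = (172.5·0.09756 + 0.155·20.6) / 172.6 = 0.116 mg/L.
2240 L/s = 2.24 m³/s.
After input C: C = (172.6·0.116 + 2.24·34.5) / 174.9 = 0.5564 mg/L.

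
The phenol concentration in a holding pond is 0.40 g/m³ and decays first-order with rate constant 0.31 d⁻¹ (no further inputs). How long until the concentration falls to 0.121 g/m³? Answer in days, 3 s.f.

3.86 d

t = ln(C₀/C)/k = ln(0.40/0.121)/0.31 = 1.196/0.31 = 3.857 d.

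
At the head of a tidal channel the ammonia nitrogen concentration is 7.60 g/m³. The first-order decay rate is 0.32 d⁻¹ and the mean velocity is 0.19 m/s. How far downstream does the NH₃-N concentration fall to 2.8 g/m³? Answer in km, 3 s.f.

51.2 km

From C = C₀·e^(−kt), t = ln(C₀/C)/k = ln(7.60/2.8)/0.32 = 0.9985/0.32 = 3.12 d.
Distance = v·t = 0.19 m/s × 2.696e+05 s = 5.122e+04 m = 51.22 km.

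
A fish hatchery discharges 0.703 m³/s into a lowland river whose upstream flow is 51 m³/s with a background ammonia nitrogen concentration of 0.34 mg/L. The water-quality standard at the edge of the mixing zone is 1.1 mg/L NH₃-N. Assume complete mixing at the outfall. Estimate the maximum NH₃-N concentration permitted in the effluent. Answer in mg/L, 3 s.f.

56.2 mg/L

Mass balance: 1.1·51.7 = 0.703·Cₑ + 51·0.34.
Cₑ = (56.87 − 17.34) / 0.703 = 56.24 mg/L.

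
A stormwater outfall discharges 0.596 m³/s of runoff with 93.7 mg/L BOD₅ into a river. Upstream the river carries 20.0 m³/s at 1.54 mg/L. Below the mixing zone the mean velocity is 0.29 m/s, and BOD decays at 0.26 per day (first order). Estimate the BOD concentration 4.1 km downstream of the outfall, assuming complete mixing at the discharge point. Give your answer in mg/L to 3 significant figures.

After complete mixing, C₀ = (0.596·93.7 + 20·1.54) / 20.6 = 4.207 mg/L.
Travel time t = 4100 m / 0.29 m/s = 1.414e+04 s = 0.1636 d.
C = 4.207·exp(−0.26·0.1636) = 4.207·0.9583 = 4.032 mg/L.

4.03 mg/L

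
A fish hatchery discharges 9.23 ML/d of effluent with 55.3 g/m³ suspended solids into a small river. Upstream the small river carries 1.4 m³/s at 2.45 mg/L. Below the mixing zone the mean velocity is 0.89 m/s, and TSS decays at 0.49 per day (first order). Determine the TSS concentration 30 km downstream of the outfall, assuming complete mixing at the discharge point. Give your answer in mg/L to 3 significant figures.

5.12 mg/L

9.23 ML/d = 0.1068 m³/s.
After complete mixing, C₀ = (0.1068·55.3 + 1.4·2.45) / 1.507 = 6.197 mg/L.
Travel time t = 3e+04 m / 0.89 m/s = 3.371e+04 s = 0.3901 d.
C = 6.197·exp(−0.49·0.3901) = 6.197·0.826 = 5.119 mg/L.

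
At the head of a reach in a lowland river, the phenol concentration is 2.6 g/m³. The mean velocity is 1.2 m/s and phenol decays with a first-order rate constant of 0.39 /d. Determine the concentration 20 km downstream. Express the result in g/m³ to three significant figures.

2.41 g/m³

Travel time t = 20 km / 1.2 m/s = 2e+04/1.2 = 1.667e+04 s = 0.1929 d.
First-order decay: C = 2.6·exp(−0.39·0.1929) = 2.6·0.9275 = 2.412 g/m³.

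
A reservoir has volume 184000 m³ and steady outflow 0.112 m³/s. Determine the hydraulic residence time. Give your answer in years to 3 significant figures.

0.0521 yr

Q = 0.112 m³/s × 3.156e+07 s/yr = 3.534e+06 m³/yr.
Hydraulic residence time τ = V/Q = 184000/3.534e+06 = 0.05206 yr.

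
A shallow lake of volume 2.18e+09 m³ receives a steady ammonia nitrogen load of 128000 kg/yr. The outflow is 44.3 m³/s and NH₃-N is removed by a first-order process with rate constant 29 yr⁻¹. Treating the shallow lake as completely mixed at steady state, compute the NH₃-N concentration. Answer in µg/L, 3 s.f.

1.98 µg/L

Outflow Q = 44.3 m³/s × 3.156e+07 s/yr = 1.398e+09 m³/yr.
Steady-state CSTR mass balance: W = Q·C + k·V·C, so C = W/(Q + kV).
Q + kV = 1.398e+09 + 29·2.18e+09 = 6.462e+10 m³/yr.
C = 128000/6.462e+10 = 1.981e-06 kg/m³ = 0.001981 mg/L = 1.981 µg/L.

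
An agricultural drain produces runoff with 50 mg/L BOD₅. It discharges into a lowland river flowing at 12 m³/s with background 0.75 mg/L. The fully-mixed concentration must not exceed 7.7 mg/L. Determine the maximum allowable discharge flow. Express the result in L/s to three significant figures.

Mass balance at complete mixing: C_std·(Q_w + Q_r) = Q_w·C_e + Q_r·C_b.
Rearranging, Q_w = Q_r·(C_std − C_b)/(C_e − C_std) = 12·(7.7 − 0.75) / (50 − 7.7) = 1.972 m³/s.
= 1972 L/s.

1970 L/s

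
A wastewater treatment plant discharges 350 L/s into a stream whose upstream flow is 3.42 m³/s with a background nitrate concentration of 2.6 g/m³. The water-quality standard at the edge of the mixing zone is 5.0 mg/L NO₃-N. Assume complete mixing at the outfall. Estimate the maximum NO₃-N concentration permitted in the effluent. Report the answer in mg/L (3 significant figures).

28.5 mg/L

350 L/s = 0.35 m³/s.
Mass balance: 5·3.77 = 0.35·Cₑ + 3.42·2.6.
Cₑ = (18.85 − 8.892) / 0.35 = 28.45 mg/L.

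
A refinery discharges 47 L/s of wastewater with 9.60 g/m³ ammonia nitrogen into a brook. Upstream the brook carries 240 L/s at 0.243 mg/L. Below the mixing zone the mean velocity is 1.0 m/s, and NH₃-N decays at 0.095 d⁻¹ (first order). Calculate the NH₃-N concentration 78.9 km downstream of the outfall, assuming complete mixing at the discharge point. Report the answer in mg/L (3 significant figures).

1.63 mg/L

47 L/s = 0.047 m³/s.
240 L/s = 0.24 m³/s.
After complete mixing, C₀ = (0.047·9.6 + 0.24·0.243) / 0.287 = 1.775 mg/L.
Travel time t = 7.89e+04 m / 1.0 m/s = 7.89e+04 s = 0.9132 d.
C = 1.775·exp(−0.095·0.9132) = 1.775·0.9169 = 1.628 mg/L.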